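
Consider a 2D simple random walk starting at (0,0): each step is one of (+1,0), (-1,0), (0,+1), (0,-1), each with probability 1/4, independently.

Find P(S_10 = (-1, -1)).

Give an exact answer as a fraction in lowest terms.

Answer: 6615/131072

Derivation:
Let h be the number of horizontal steps (so 10-h are vertical). To end at (-1,-1) need (h-1)/2 right-steps and ((10-h)-1)/2 up-steps.
Sum over h with 1 ≤ h ≤ 9, h ≡ 1 (mod 2), 10-h ≡ 1 (mod 2):
h=1: C(10,1)·C(1,0)·C(9,4) = 10·1·126 = 1260
h=3: C(10,3)·C(3,1)·C(7,3) = 120·3·35 = 12600
h=5: C(10,5)·C(5,2)·C(5,2) = 252·10·10 = 25200
h=7: C(10,7)·C(7,3)·C(3,1) = 120·35·3 = 12600
h=9: C(10,9)·C(9,4)·C(1,0) = 10·126·1 = 1260
Total favorable: 52920
Total paths: 4^10 = 1048576
P = 52920/1048576 = 6615/131072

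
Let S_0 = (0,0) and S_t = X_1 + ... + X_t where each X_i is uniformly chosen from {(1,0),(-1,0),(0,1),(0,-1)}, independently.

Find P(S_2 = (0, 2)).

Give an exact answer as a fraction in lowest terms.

Let h be the number of horizontal steps (so 2-h are vertical). To end at (0,2) need (h+0)/2 right-steps and ((2-h)+2)/2 up-steps.
Sum over h with 0 ≤ h ≤ 0, h ≡ 0 (mod 2), 2-h ≡ 0 (mod 2):
h=0: C(2,0)·C(0,0)·C(2,2) = 1·1·1 = 1
Total favorable: 1
Total paths: 4^2 = 16
P = 1/16 = 1/16

Answer: 1/16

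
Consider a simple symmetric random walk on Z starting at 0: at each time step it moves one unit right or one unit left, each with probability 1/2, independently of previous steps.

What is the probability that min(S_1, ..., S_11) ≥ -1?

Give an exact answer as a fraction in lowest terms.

Let f(t,s) = #length-t paths at position s with S_1..S_t all ≥ -1.
f(t,s) = f(t-1,s-1) + f(t-1,s+1) for s ≥ -1; f(t,s) = 0 for s < -1.
t=0: f(0,0)=1
t=1: f(1,-1)=1 f(1,1)=1
t=2: f(2,0)=2 f(2,2)=1
t=3: f(3,-1)=2 f(3,1)=3 f(3,3)=1
t=4: f(4,0)=5 f(4,2)=4 f(4,4)=1
t=5: f(5,-1)=5 f(5,1)=9 f(5,3)=5 f(5,5)=1
t=6: f(6,0)=14 f(6,2)=14 f(6,4)=6 f(6,6)=1
t=7: f(7,-1)=14 f(7,1)=28 f(7,3)=20 f(7,5)=7 f(7,7)=1
t=8: f(8,0)=42 f(8,2)=48 f(8,4)=27 f(8,6)=8 f(8,8)=1
t=9: f(9,-1)=42 f(9,1)=90 f(9,3)=75 f(9,5)=35 f(9,7)=9 f(9,9)=1
t=10: f(10,0)=132 f(10,2)=165 f(10,4)=110 f(10,6)=44 f(10,8)=10 f(10,10)=1
t=11: f(11,-1)=132 f(11,1)=297 f(11,3)=275 f(11,5)=154 f(11,7)=54 f(11,9)=11 f(11,11)=1
Σ_s f(11,s) = 924
P = 924/2048 = 231/512

Answer: 231/512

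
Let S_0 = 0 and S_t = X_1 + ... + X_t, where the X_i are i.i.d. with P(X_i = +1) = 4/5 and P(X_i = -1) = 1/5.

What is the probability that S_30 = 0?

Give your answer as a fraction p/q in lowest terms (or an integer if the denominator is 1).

To be at 0 after 30 steps: need exactly 15 steps of +1 and 15 of -1.
Number of such sequences: C(30,15) = 155117520
Each has probability (4/5)^15 · (1/5)^15 = 1073741824/931322574615478515625
P = 155117520 · 1073741824/931322574615478515625 = 33311233771831296/186264514923095703125

Answer: 33311233771831296/186264514923095703125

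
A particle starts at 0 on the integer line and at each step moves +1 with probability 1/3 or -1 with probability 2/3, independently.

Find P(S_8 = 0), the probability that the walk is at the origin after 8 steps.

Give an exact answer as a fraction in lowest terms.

Answer: 1120/6561

Derivation:
To be at 0 after 8 steps: need exactly 4 steps of +1 and 4 of -1.
Number of such sequences: C(8,4) = 70
Each has probability (1/3)^4 · (2/3)^4 = 16/6561
P = 70 · 16/6561 = 1120/6561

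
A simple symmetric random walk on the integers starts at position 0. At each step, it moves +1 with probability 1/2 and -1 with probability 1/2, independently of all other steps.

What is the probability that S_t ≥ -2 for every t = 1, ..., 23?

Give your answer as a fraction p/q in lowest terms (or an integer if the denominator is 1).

Let f(t,s) = #length-t paths at position s with S_1..S_t all ≥ -2.
f(t,s) = f(t-1,s-1) + f(t-1,s+1) for s ≥ -2; f(t,s) = 0 for s < -2.
t=0: f(0,0)=1
t=1: f(1,-1)=1 f(1,1)=1
t=2: f(2,-2)=1 f(2,0)=2 f(2,2)=1
t=3: f(3,-1)=3 f(3,1)=3 f(3,3)=1
t=4: f(4,-2)=3 f(4,0)=6 f(4,2)=4 f(4,4)=1
t=5: f(5,-1)=9 f(5,1)=10 f(5,3)=5 f(5,5)=1
t=6: f(6,-2)=9 f(6,0)=19 f(6,2)=15 f(6,4)=6 f(6,6)=1
t=7: f(7,-1)=28 f(7,1)=34 f(7,3)=21 f(7,5)=7 f(7,7)=1
t=8: f(8,-2)=28 f(8,0)=62 f(8,2)=55 f(8,4)=28 f(8,6)=8 f(8,8)=1
t=9: f(9,-1)=90 f(9,1)=117 f(9,3)=83 f(9,5)=36 f(9,7)=9 f(9,9)=1
t=10: f(10,-2)=90 f(10,0)=207 f(10,2)=200 f(10,4)=119 f(10,6)=45 f(10,8)=10 f(10,10)=1
t=11: f(11,-1)=297 f(11,1)=407 f(11,3)=319 f(11,5)=164 f(11,7)=55 f(11,9)=11 f(11,11)=1
t=12: f(12,-2)=297 f(12,0)=704 f(12,2)=726 f(12,4)=483 f(12,6)=219 f(12,8)=66 f(12,10)=12 f(12,12)=1
t=13: f(13,-1)=1001 f(13,1)=1430 f(13,3)=1209 f(13,5)=702 f(13,7)=285 f(13,9)=78 f(13,11)=13 f(13,13)=1
t=14: f(14,-2)=1001 f(14,0)=2431 f(14,2)=2639 f(14,4)=1911 f(14,6)=987 f(14,8)=363 f(14,10)=91 f(14,12)=14 f(14,14)=1
t=15: f(15,-1)=3432 f(15,1)=5070 f(15,3)=4550 f(15,5)=2898 f(15,7)=1350 f(15,9)=454 f(15,11)=105 f(15,13)=15 f(15,15)=1
t=16: f(16,-2)=3432 f(16,0)=8502 f(16,2)=9620 f(16,4)=7448 f(16,6)=4248 f(16,8)=1804 f(16,10)=559 f(16,12)=120 f(16,14)=16 f(16,16)=1
t=17: f(17,-1)=11934 f(17,1)=18122 f(17,3)=17068 f(17,5)=11696 f(17,7)=6052 f(17,9)=2363 f(17,11)=679 f(17,13)=136 f(17,15)=17 f(17,17)=1
t=18: f(18,-2)=11934 f(18,0)=30056 f(18,2)=35190 f(18,4)=28764 f(18,6)=17748 f(18,8)=8415 f(18,10)=3042 f(18,12)=815 f(18,14)=153 f(18,16)=18 f(18,18)=1
t=19: f(19,-1)=41990 f(19,1)=65246 f(19,3)=63954 f(19,5)=46512 f(19,7)=26163 f(19,9)=11457 f(19,11)=3857 f(19,13)=968 f(19,15)=171 f(19,17)=19 f(19,19)=1
t=20: f(20,-2)=41990 f(20,0)=107236 f(20,2)=129200 f(20,4)=110466 f(20,6)=72675 f(20,8)=37620 f(20,10)=15314 f(20,12)=4825 f(20,14)=1139 f(20,16)=190 f(20,18)=20 f(20,20)=1
t=21: f(21,-1)=149226 f(21,1)=236436 f(21,3)=239666 f(21,5)=183141 f(21,7)=110295 f(21,9)=52934 f(21,11)=20139 f(21,13)=5964 f(21,15)=1329 f(21,17)=210 f(21,19)=21 f(21,21)=1
t=22: f(22,-2)=149226 f(22,0)=385662 f(22,2)=476102 f(22,4)=422807 f(22,6)=293436 f(22,8)=163229 f(22,10)=73073 f(22,12)=26103 f(22,14)=7293 f(22,16)=1539 f(22,18)=231 f(22,20)=22 f(22,22)=1
t=23: f(23,-1)=534888 f(23,1)=861764 f(23,3)=898909 f(23,5)=716243 f(23,7)=456665 f(23,9)=236302 f(23,11)=99176 f(23,13)=33396 f(23,15)=8832 f(23,17)=1770 f(23,19)=253 f(23,21)=23 f(23,23)=1
Σ_s f(23,s) = 3848222
P = 3848222/8388608 = 1924111/4194304

Answer: 1924111/4194304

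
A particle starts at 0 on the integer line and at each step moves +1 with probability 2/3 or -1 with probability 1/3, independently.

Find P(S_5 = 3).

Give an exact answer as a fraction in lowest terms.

Answer: 80/243

Derivation:
To reach position 3 after 5 steps: need 4 steps of +1 and 1 step of -1.
Number of such sequences: C(5,4) = 5
Each has probability (2/3)^4 · (1/3)^1 = 16/243
P = 5 · 16/243 = 80/243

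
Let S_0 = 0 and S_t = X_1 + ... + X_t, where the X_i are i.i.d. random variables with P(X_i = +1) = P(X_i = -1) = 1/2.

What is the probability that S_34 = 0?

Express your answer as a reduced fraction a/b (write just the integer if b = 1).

To return to 0 after 34 steps: need exactly 17 steps of +1 and 17 of -1.
Favorable paths: C(34,17) = 2333606220
Total paths: 2^34 = 17179869184
P = 2333606220/17179869184 = 583401555/4294967296

Answer: 583401555/4294967296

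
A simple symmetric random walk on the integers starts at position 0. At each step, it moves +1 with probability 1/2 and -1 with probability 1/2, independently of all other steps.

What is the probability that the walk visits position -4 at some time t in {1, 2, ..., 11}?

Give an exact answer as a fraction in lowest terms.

Answer: 29/128

Derivation:
Count via complement. Let g(t,s) = #length-t paths at position s with S_1..S_t all ≠ -4.
g(t,s) = g(t-1,s-1) + g(t-1,s+1) for s ≠ -4; g(t,-4) = 0.
t=0: g(0,0)=1
t=1: g(1,-1)=1 g(1,1)=1
t=2: g(2,-2)=1 g(2,0)=2 g(2,2)=1
t=3: g(3,-3)=1 g(3,-1)=3 g(3,1)=3 g(3,3)=1
t=4: g(4,-2)=4 g(4,0)=6 g(4,2)=4 g(4,4)=1
t=5: g(5,-3)=4 g(5,-1)=10 g(5,1)=10 g(5,3)=5 g(5,5)=1
t=6: g(6,-2)=14 g(6,0)=20 g(6,2)=15 g(6,4)=6 g(6,6)=1
t=7: g(7,-3)=14 g(7,-1)=34 g(7,1)=35 g(7,3)=21 g(7,5)=7 g(7,7)=1
t=8: g(8,-2)=48 g(8,0)=69 g(8,2)=56 g(8,4)=28 g(8,6)=8 g(8,8)=1
t=9: g(9,-3)=48 g(9,-1)=117 g(9,1)=125 g(9,3)=84 g(9,5)=36 g(9,7)=9 g(9,9)=1
t=10: g(10,-2)=165 g(10,0)=242 g(10,2)=209 g(10,4)=120 g(10,6)=45 g(10,8)=10 g(10,10)=1
t=11: g(11,-3)=165 g(11,-1)=407 g(11,1)=451 g(11,3)=329 g(11,5)=165 g(11,7)=55 g(11,9)=11 g(11,11)=1
Paths never hitting -4: Σ_s g(11,s) = 1584
Paths hitting -4: 2^11 - 1584 = 464
P = 464/2048 = 29/128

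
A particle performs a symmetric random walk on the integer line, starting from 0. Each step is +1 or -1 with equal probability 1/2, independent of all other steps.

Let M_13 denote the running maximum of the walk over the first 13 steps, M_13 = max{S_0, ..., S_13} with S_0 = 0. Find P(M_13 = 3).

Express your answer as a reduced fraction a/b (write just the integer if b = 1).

Let M_13 = max(S_0,...,S_13). Use the reflection principle: for j ≥ 1, #{paths with M_13 ≥ j} = #{S_13 ≥ j} + #{S_13 ≥ j+1}.
By reflection, #{M_13 ≥ 3} = #{S_13 ≥ 3} + #{S_13 ≥ 4} = 2380 + 1093 = 3473.
#{M_13 ≥ 4} = #{S_13 ≥ 4} + #{S_13 ≥ 5} = 1093 + 1093 = 2186.
#{M_13 = 3} = 3473 - 2186 = 1287.
P(M_13 = 3) = 1287/8192 = 1287/8192

Answer: 1287/8192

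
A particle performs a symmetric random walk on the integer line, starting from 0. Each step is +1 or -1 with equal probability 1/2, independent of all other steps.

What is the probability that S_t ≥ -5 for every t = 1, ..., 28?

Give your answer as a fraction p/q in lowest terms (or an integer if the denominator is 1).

Let f(t,s) = #length-t paths at position s with S_1..S_t all ≥ -5.
f(t,s) = f(t-1,s-1) + f(t-1,s+1) for s ≥ -5; f(t,s) = 0 for s < -5.
t=0: f(0,0)=1
t=1: f(1,-1)=1 f(1,1)=1
t=2: f(2,-2)=1 f(2,0)=2 f(2,2)=1
t=3: f(3,-3)=1 f(3,-1)=3 f(3,1)=3 f(3,3)=1
t=4: f(4,-4)=1 f(4,-2)=4 f(4,0)=6 f(4,2)=4 f(4,4)=1
t=5: f(5,-5)=1 f(5,-3)=5 f(5,-1)=10 f(5,1)=10 f(5,3)=5 f(5,5)=1
t=6: f(6,-4)=6 f(6,-2)=15 f(6,0)=20 f(6,2)=15 f(6,4)=6 f(6,6)=1
t=7: f(7,-5)=6 f(7,-3)=21 f(7,-1)=35 f(7,1)=35 f(7,3)=21 f(7,5)=7 f(7,7)=1
t=8: f(8,-4)=27 f(8,-2)=56 f(8,0)=70 f(8,2)=56 f(8,4)=28 f(8,6)=8 f(8,8)=1
t=9: f(9,-5)=27 f(9,-3)=83 f(9,-1)=126 f(9,1)=126 f(9,3)=84 f(9,5)=36 f(9,7)=9 f(9,9)=1
t=10: f(10,-4)=110 f(10,-2)=209 f(10,0)=252 f(10,2)=210 f(10,4)=120 f(10,6)=45 f(10,8)=10 f(10,10)=1
t=11: f(11,-5)=110 f(11,-3)=319 f(11,-1)=461 f(11,1)=462 f(11,3)=330 f(11,5)=165 f(11,7)=55 f(11,9)=11 f(11,11)=1
t=12: f(12,-4)=429 f(12,-2)=780 f(12,0)=923 f(12,2)=792 f(12,4)=495 f(12,6)=220 f(12,8)=66 f(12,10)=12 f(12,12)=1
t=13: f(13,-5)=429 f(13,-3)=1209 f(13,-1)=1703 f(13,1)=1715 f(13,3)=1287 f(13,5)=715 f(13,7)=286 f(13,9)=78 f(13,11)=13 f(13,13)=1
t=14: f(14,-4)=1638 f(14,-2)=2912 f(14,0)=3418 f(14,2)=3002 f(14,4)=2002 f(14,6)=1001 f(14,8)=364 f(14,10)=91 f(14,12)=14 f(14,14)=1
t=15: f(15,-5)=1638 f(15,-3)=4550 f(15,-1)=6330 f(15,1)=6420 f(15,3)=5004 f(15,5)=3003 f(15,7)=1365 f(15,9)=455 f(15,11)=105 f(15,13)=15 f(15,15)=1
t=16: f(16,-4)=6188 f(16,-2)=10880 f(16,0)=12750 f(16,2)=11424 f(16,4)=8007 f(16,6)=4368 f(16,8)=1820 f(16,10)=560 f(16,12)=120 f(16,14)=16 f(16,16)=1
t=17: f(17,-5)=6188 f(17,-3)=17068 f(17,-1)=23630 f(17,1)=24174 f(17,3)=19431 f(17,5)=12375 f(17,7)=6188 f(17,9)=2380 f(17,11)=680 f(17,13)=136 f(17,15)=17 f(17,17)=1
t=18: f(18,-4)=23256 f(18,-2)=40698 f(18,0)=47804 f(18,2)=43605 f(18,4)=31806 f(18,6)=18563 f(18,8)=8568 f(18,10)=3060 f(18,12)=816 f(18,14)=153 f(18,16)=18 f(18,18)=1
t=19: f(19,-5)=23256 f(19,-3)=63954 f(19,-1)=88502 f(19,1)=91409 f(19,3)=75411 f(19,5)=50369 f(19,7)=27131 f(19,9)=11628 f(19,11)=3876 f(19,13)=969 f(19,15)=171 f(19,17)=19 f(19,19)=1
t=20: f(20,-4)=87210 f(20,-2)=152456 f(20,0)=179911 f(20,2)=166820 f(20,4)=125780 f(20,6)=77500 f(20,8)=38759 f(20,10)=15504 f(20,12)=4845 f(20,14)=1140 f(20,16)=190 f(20,18)=20 f(20,20)=1
t=21: f(21,-5)=87210 f(21,-3)=239666 f(21,-1)=332367 f(21,1)=346731 f(21,3)=292600 f(21,5)=203280 f(21,7)=116259 f(21,9)=54263 f(21,11)=20349 f(21,13)=5985 f(21,15)=1330 f(21,17)=210 f(21,19)=21 f(21,21)=1
t=22: f(22,-4)=326876 f(22,-2)=572033 f(22,0)=679098 f(22,2)=639331 f(22,4)=495880 f(22,6)=319539 f(22,8)=170522 f(22,10)=74612 f(22,12)=26334 f(22,14)=7315 f(22,16)=1540 f(22,18)=231 f(22,20)=22 f(22,22)=1
t=23: f(23,-5)=326876 f(23,-3)=898909 f(23,-1)=1251131 f(23,1)=1318429 f(23,3)=1135211 f(23,5)=815419 f(23,7)=490061 f(23,9)=245134 f(23,11)=100946 f(23,13)=33649 f(23,15)=8855 f(23,17)=1771 f(23,19)=253 f(23,21)=23 f(23,23)=1
t=24: f(24,-4)=1225785 f(24,-2)=2150040 f(24,0)=2569560 f(24,2)=2453640 f(24,4)=1950630 f(24,6)=1305480 f(24,8)=735195 f(24,10)=346080 f(24,12)=134595 f(24,14)=42504 f(24,16)=10626 f(24,18)=2024 f(24,20)=276 f(24,22)=24 f(24,24)=1
t=25: f(25,-5)=1225785 f(25,-3)=3375825 f(25,-1)=4719600 f(25,1)=5023200 f(25,3)=4404270 f(25,5)=3256110 f(25,7)=2040675 f(25,9)=1081275 f(25,11)=480675 f(25,13)=177099 f(25,15)=53130 f(25,17)=12650 f(25,19)=2300 f(25,21)=300 f(25,23)=25 f(25,25)=1
t=26: f(26,-4)=4601610 f(26,-2)=8095425 f(26,0)=9742800 f(26,2)=9427470 f(26,4)=7660380 f(26,6)=5296785 f(26,8)=3121950 f(26,10)=1561950 f(26,12)=657774 f(26,14)=230229 f(26,16)=65780 f(26,18)=14950 f(26,20)=2600 f(26,22)=325 f(26,24)=26 f(26,26)=1
t=27: f(27,-5)=4601610 f(27,-3)=12697035 f(27,-1)=17838225 f(27,1)=19170270 f(27,3)=17087850 f(27,5)=12957165 f(27,7)=8418735 f(27,9)=4683900 f(27,11)=2219724 f(27,13)=888003 f(27,15)=296009 f(27,17)=80730 f(27,19)=17550 f(27,21)=2925 f(27,23)=351 f(27,25)=27 f(27,27)=1
t=28: f(28,-4)=17298645 f(28,-2)=30535260 f(28,0)=37008495 f(28,2)=36258120 f(28,4)=30045015 f(28,6)=21375900 f(28,8)=13102635 f(28,10)=6903624 f(28,12)=3107727 f(28,14)=1184012 f(28,16)=376739 f(28,18)=98280 f(28,20)=20475 f(28,22)=3276 f(28,24)=378 f(28,26)=28 f(28,28)=1
Σ_s f(28,s) = 197318610
P = 197318610/268435456 = 98659305/134217728

Answer: 98659305/134217728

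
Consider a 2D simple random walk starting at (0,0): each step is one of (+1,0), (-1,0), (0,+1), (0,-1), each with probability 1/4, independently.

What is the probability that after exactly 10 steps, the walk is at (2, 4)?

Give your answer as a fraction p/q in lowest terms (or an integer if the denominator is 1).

Let h be the number of horizontal steps (so 10-h are vertical). To end at (2,4) need (h+2)/2 right-steps and ((10-h)+4)/2 up-steps.
Sum over h with 2 ≤ h ≤ 6, h ≡ 0 (mod 2), 10-h ≡ 0 (mod 2):
h=2: C(10,2)·C(2,2)·C(8,6) = 45·1·28 = 1260
h=4: C(10,4)·C(4,3)·C(6,5) = 210·4·6 = 5040
h=6: C(10,6)·C(6,4)·C(4,4) = 210·15·1 = 3150
Total favorable: 9450
Total paths: 4^10 = 1048576
P = 9450/1048576 = 4725/524288

Answer: 4725/524288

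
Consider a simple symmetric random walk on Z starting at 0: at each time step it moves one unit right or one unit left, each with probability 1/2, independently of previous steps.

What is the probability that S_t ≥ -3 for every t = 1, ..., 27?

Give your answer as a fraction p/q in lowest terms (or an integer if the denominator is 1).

Answer: 2340135/4194304

Derivation:
Let f(t,s) = #length-t paths at position s with S_1..S_t all ≥ -3.
f(t,s) = f(t-1,s-1) + f(t-1,s+1) for s ≥ -3; f(t,s) = 0 for s < -3.
t=0: f(0,0)=1
t=1: f(1,-1)=1 f(1,1)=1
t=2: f(2,-2)=1 f(2,0)=2 f(2,2)=1
t=3: f(3,-3)=1 f(3,-1)=3 f(3,1)=3 f(3,3)=1
t=4: f(4,-2)=4 f(4,0)=6 f(4,2)=4 f(4,4)=1
t=5: f(5,-3)=4 f(5,-1)=10 f(5,1)=10 f(5,3)=5 f(5,5)=1
t=6: f(6,-2)=14 f(6,0)=20 f(6,2)=15 f(6,4)=6 f(6,6)=1
t=7: f(7,-3)=14 f(7,-1)=34 f(7,1)=35 f(7,3)=21 f(7,5)=7 f(7,7)=1
t=8: f(8,-2)=48 f(8,0)=69 f(8,2)=56 f(8,4)=28 f(8,6)=8 f(8,8)=1
t=9: f(9,-3)=48 f(9,-1)=117 f(9,1)=125 f(9,3)=84 f(9,5)=36 f(9,7)=9 f(9,9)=1
t=10: f(10,-2)=165 f(10,0)=242 f(10,2)=209 f(10,4)=120 f(10,6)=45 f(10,8)=10 f(10,10)=1
t=11: f(11,-3)=165 f(11,-1)=407 f(11,1)=451 f(11,3)=329 f(11,5)=165 f(11,7)=55 f(11,9)=11 f(11,11)=1
t=12: f(12,-2)=572 f(12,0)=858 f(12,2)=780 f(12,4)=494 f(12,6)=220 f(12,8)=66 f(12,10)=12 f(12,12)=1
t=13: f(13,-3)=572 f(13,-1)=1430 f(13,1)=1638 f(13,3)=1274 f(13,5)=714 f(13,7)=286 f(13,9)=78 f(13,11)=13 f(13,13)=1
t=14: f(14,-2)=2002 f(14,0)=3068 f(14,2)=2912 f(14,4)=1988 f(14,6)=1000 f(14,8)=364 f(14,10)=91 f(14,12)=14 f(14,14)=1
t=15: f(15,-3)=2002 f(15,-1)=5070 f(15,1)=5980 f(15,3)=4900 f(15,5)=2988 f(15,7)=1364 f(15,9)=455 f(15,11)=105 f(15,13)=15 f(15,15)=1
t=16: f(16,-2)=7072 f(16,0)=11050 f(16,2)=10880 f(16,4)=7888 f(16,6)=4352 f(16,8)=1819 f(16,10)=560 f(16,12)=120 f(16,14)=16 f(16,16)=1
t=17: f(17,-3)=7072 f(17,-1)=18122 f(17,1)=21930 f(17,3)=18768 f(17,5)=12240 f(17,7)=6171 f(17,9)=2379 f(17,11)=680 f(17,13)=136 f(17,15)=17 f(17,17)=1
t=18: f(18,-2)=25194 f(18,0)=40052 f(18,2)=40698 f(18,4)=31008 f(18,6)=18411 f(18,8)=8550 f(18,10)=3059 f(18,12)=816 f(18,14)=153 f(18,16)=18 f(18,18)=1
t=19: f(19,-3)=25194 f(19,-1)=65246 f(19,1)=80750 f(19,3)=71706 f(19,5)=49419 f(19,7)=26961 f(19,9)=11609 f(19,11)=3875 f(19,13)=969 f(19,15)=171 f(19,17)=19 f(19,19)=1
t=20: f(20,-2)=90440 f(20,0)=145996 f(20,2)=152456 f(20,4)=121125 f(20,6)=76380 f(20,8)=38570 f(20,10)=15484 f(20,12)=4844 f(20,14)=1140 f(20,16)=190 f(20,18)=20 f(20,20)=1
t=21: f(21,-3)=90440 f(21,-1)=236436 f(21,1)=298452 f(21,3)=273581 f(21,5)=197505 f(21,7)=114950 f(21,9)=54054 f(21,11)=20328 f(21,13)=5984 f(21,15)=1330 f(21,17)=210 f(21,19)=21 f(21,21)=1
t=22: f(22,-2)=326876 f(22,0)=534888 f(22,2)=572033 f(22,4)=471086 f(22,6)=312455 f(22,8)=169004 f(22,10)=74382 f(22,12)=26312 f(22,14)=7314 f(22,16)=1540 f(22,18)=231 f(22,20)=22 f(22,22)=1
t=23: f(23,-3)=326876 f(23,-1)=861764 f(23,1)=1106921 f(23,3)=1043119 f(23,5)=783541 f(23,7)=481459 f(23,9)=243386 f(23,11)=100694 f(23,13)=33626 f(23,15)=8854 f(23,17)=1771 f(23,19)=253 f(23,21)=23 f(23,23)=1
t=24: f(24,-2)=1188640 f(24,0)=1968685 f(24,2)=2150040 f(24,4)=1826660 f(24,6)=1265000 f(24,8)=724845 f(24,10)=344080 f(24,12)=134320 f(24,14)=42480 f(24,16)=10625 f(24,18)=2024 f(24,20)=276 f(24,22)=24 f(24,24)=1
t=25: f(25,-3)=1188640 f(25,-1)=3157325 f(25,1)=4118725 f(25,3)=3976700 f(25,5)=3091660 f(25,7)=1989845 f(25,9)=1068925 f(25,11)=478400 f(25,13)=176800 f(25,15)=53105 f(25,17)=12649 f(25,19)=2300 f(25,21)=300 f(25,23)=25 f(25,25)=1
t=26: f(26,-2)=4345965 f(26,0)=7276050 f(26,2)=8095425 f(26,4)=7068360 f(26,6)=5081505 f(26,8)=3058770 f(26,10)=1547325 f(26,12)=655200 f(26,14)=229905 f(26,16)=65754 f(26,18)=14949 f(26,20)=2600 f(26,22)=325 f(26,24)=26 f(26,26)=1
t=27: f(27,-3)=4345965 f(27,-1)=11622015 f(27,1)=15371475 f(27,3)=15163785 f(27,5)=12149865 f(27,7)=8140275 f(27,9)=4606095 f(27,11)=2202525 f(27,13)=885105 f(27,15)=295659 f(27,17)=80703 f(27,19)=17549 f(27,21)=2925 f(27,23)=351 f(27,25)=27 f(27,27)=1
Σ_s f(27,s) = 74884320
P = 74884320/134217728 = 2340135/4194304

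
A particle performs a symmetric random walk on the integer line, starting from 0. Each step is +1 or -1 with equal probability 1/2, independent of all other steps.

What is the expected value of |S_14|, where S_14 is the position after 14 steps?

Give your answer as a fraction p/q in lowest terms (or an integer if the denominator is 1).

S_14 takes values m ≡ 0 (mod 2) with |m| ≤ 14; P(S_14=m) = C(14,(14+m)/2)/2^14.
Total paths: 2^14 = 16384
Distribution: P(S=-14)=1/16384, P(S=-12)=14/16384, P(S=-10)=91/16384, P(S=-8)=364/16384, P(S=-6)=1001/16384, P(S=-4)=2002/16384, P(S=-2)=3003/16384, P(S=0)=3432/16384, P(S=2)=3003/16384, P(S=4)=2002/16384, P(S=6)=1001/16384, P(S=8)=364/16384, P(S=10)=91/16384, P(S=12)=14/16384, P(S=14)=1/16384
E[|S_14|] = Σ_m |m|·P(S_14=m) = 48048/16384 = 3003/1024

Answer: 3003/1024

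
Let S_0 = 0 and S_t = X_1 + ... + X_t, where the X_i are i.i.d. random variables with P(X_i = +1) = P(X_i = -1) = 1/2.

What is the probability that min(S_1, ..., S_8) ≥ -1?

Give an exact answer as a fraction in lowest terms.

Let f(t,s) = #length-t paths at position s with S_1..S_t all ≥ -1.
f(t,s) = f(t-1,s-1) + f(t-1,s+1) for s ≥ -1; f(t,s) = 0 for s < -1.
t=0: f(0,0)=1
t=1: f(1,-1)=1 f(1,1)=1
t=2: f(2,0)=2 f(2,2)=1
t=3: f(3,-1)=2 f(3,1)=3 f(3,3)=1
t=4: f(4,0)=5 f(4,2)=4 f(4,4)=1
t=5: f(5,-1)=5 f(5,1)=9 f(5,3)=5 f(5,5)=1
t=6: f(6,0)=14 f(6,2)=14 f(6,4)=6 f(6,6)=1
t=7: f(7,-1)=14 f(7,1)=28 f(7,3)=20 f(7,5)=7 f(7,7)=1
t=8: f(8,0)=42 f(8,2)=48 f(8,4)=27 f(8,6)=8 f(8,8)=1
Σ_s f(8,s) = 126
P = 126/256 = 63/128

Answer: 63/128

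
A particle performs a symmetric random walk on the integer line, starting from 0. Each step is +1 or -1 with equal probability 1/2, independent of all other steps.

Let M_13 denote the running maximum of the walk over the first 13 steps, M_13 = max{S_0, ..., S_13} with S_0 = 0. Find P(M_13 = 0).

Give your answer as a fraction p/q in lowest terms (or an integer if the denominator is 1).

Let M_13 = max(S_0,...,S_13). Use the reflection principle: for j ≥ 1, #{paths with M_13 ≥ j} = #{S_13 ≥ j} + #{S_13 ≥ j+1}.
P(M_13 ≥ 0) = 1 since S_0 = 0, so #{M_13 ≥ 0} = 8192.
#{M_13 ≥ 1} = #{S_13 ≥ 1} + #{S_13 ≥ 2} = 4096 + 2380 = 6476.
#{M_13 = 0} = 8192 - 6476 = 1716.
P(M_13 = 0) = 1716/8192 = 429/2048

Answer: 429/2048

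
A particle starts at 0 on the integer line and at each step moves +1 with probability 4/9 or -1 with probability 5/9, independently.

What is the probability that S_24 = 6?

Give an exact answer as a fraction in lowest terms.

Answer: 2742034628608000000000/79766443076872509863361

Derivation:
To reach position 6 after 24 steps: need 15 steps of +1 and 9 steps of -1.
Number of such sequences: C(24,15) = 1307504
Each has probability (4/9)^15 · (5/9)^9 = 2097152000000000/79766443076872509863361
P = 1307504 · 2097152000000000/79766443076872509863361 = 2742034628608000000000/79766443076872509863361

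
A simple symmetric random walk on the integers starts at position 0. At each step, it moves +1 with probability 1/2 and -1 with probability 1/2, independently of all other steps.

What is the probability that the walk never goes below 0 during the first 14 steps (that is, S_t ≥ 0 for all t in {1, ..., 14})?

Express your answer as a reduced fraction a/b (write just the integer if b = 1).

Let f(t,s) = #length-t paths at position s with S_1..S_t all ≥ 0.
f(t,s) = f(t-1,s-1) + f(t-1,s+1) for s ≥ 0; f(t,s) = 0 for s < 0.
t=0: f(0,0)=1
t=1: f(1,1)=1
t=2: f(2,0)=1 f(2,2)=1
t=3: f(3,1)=2 f(3,3)=1
t=4: f(4,0)=2 f(4,2)=3 f(4,4)=1
t=5: f(5,1)=5 f(5,3)=4 f(5,5)=1
t=6: f(6,0)=5 f(6,2)=9 f(6,4)=5 f(6,6)=1
t=7: f(7,1)=14 f(7,3)=14 f(7,5)=6 f(7,7)=1
t=8: f(8,0)=14 f(8,2)=28 f(8,4)=20 f(8,6)=7 f(8,8)=1
t=9: f(9,1)=42 f(9,3)=48 f(9,5)=27 f(9,7)=8 f(9,9)=1
t=10: f(10,0)=42 f(10,2)=90 f(10,4)=75 f(10,6)=35 f(10,8)=9 f(10,10)=1
t=11: f(11,1)=132 f(11,3)=165 f(11,5)=110 f(11,7)=44 f(11,9)=10 f(11,11)=1
t=12: f(12,0)=132 f(12,2)=297 f(12,4)=275 f(12,6)=154 f(12,8)=54 f(12,10)=11 f(12,12)=1
t=13: f(13,1)=429 f(13,3)=572 f(13,5)=429 f(13,7)=208 f(13,9)=65 f(13,11)=12 f(13,13)=1
t=14: f(14,0)=429 f(14,2)=1001 f(14,4)=1001 f(14,6)=637 f(14,8)=273 f(14,10)=77 f(14,12)=13 f(14,14)=1
Σ_s f(14,s) = 3432
P = 3432/16384 = 429/2048

Answer: 429/2048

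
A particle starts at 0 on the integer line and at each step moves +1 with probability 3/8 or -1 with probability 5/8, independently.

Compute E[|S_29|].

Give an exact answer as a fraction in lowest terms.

Answer: 18571577447197831800744823/2417851639229258349412352

Derivation:
S_29 takes values m ≡ 1 (mod 2) with |m| ≤ 29; P(S_29=m) = C(29,(29+m)/2) · (3/8)^((29+m)/2) · (5/8)^((29-m)/2).
Distribution: P(S=-29)=186264514923095703125/154742504910672534362390528, P(S=-27)=3241002559661865234375/154742504910672534362390528, P(S=-25)=13612210750579833984375/77371252455336267181195264, P(S=-23)=73505938053131103515625/77371252455336267181195264, P(S=-21)=573346316814422607421875/154742504910672534362390528, P(S=-19)=1720038950443267822265625/154742504910672534362390528, P(S=-17)=1032023370265960693359375/38685626227668133590597632, P(S=-15)=2034560358524322509765625/38685626227668133590597632, P(S=-13)=13428098366260528564453125/154742504910672534362390528, P(S=-11)=18799337712764739990234375/154742504910672534362390528, P(S=-9)=11279602627658843994140625/77371252455336267181195264, P(S=-7)=11689769995937347412109375/77371252455336267181195264, P(S=-5)=21041585992687225341796875/154742504910672534362390528, P(S=-3)=16509552086569976806640625/154742504910672534362390528, P(S=-1)=1415104464563140869140625/19342813113834066795298816, P(S=1)=849062678737884521484375/19342813113834066795298816, P(S=3)=3566063250699114990234375/154742504910672534362390528, P(S=5)=1636193726791358642578125/154742504910672534362390528, P(S=7)=327238745358271728515625/77371252455336267181195264, P(S=9)=113672406282347021484375/77371252455336267181195264, P(S=11)=68203443769408212890625/154742504910672534362390528, P(S=13)=17538028397847826171875/154742504910672534362390528, P(S=15)=956619730791699609375/38685626227668133590597632, P(S=17)=174687081275006015625/38685626227668133590597632, P(S=19)=104812248765003609375/154742504910672534362390528, P(S=21)=12577469851800433125/154742504910672534362390528, P(S=23)=580498608544635375/77371252455336267181195264, P(S=25)=38699907236309025/77371252455336267181195264, P(S=27)=3317134905969345/154742504910672534362390528, P(S=29)=68630377364883/154742504910672534362390528
E[|S_29|] = Σ_m |m|·P(S_29=m) = 18571577447197831800744823/2417851639229258349412352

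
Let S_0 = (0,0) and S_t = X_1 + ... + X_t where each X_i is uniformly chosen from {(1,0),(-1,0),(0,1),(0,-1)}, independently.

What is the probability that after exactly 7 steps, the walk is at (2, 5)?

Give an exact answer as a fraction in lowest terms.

Answer: 21/16384

Derivation:
Let h be the number of horizontal steps (so 7-h are vertical). To end at (2,5) need (h+2)/2 right-steps and ((7-h)+5)/2 up-steps.
Sum over h with 2 ≤ h ≤ 2, h ≡ 0 (mod 2), 7-h ≡ 1 (mod 2):
h=2: C(7,2)·C(2,2)·C(5,5) = 21·1·1 = 21
Total favorable: 21
Total paths: 4^7 = 16384
P = 21/16384 = 21/16384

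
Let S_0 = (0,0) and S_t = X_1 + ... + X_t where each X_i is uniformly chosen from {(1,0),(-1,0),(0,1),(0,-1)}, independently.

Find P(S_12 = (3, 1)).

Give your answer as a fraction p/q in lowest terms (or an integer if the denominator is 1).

Answer: 49005/2097152

Derivation:
Let h be the number of horizontal steps (so 12-h are vertical). To end at (3,1) need (h+3)/2 right-steps and ((12-h)+1)/2 up-steps.
Sum over h with 3 ≤ h ≤ 11, h ≡ 1 (mod 2), 12-h ≡ 1 (mod 2):
h=3: C(12,3)·C(3,3)·C(9,5) = 220·1·126 = 27720
h=5: C(12,5)·C(5,4)·C(7,4) = 792·5·35 = 138600
h=7: C(12,7)·C(7,5)·C(5,3) = 792·21·10 = 166320
h=9: C(12,9)·C(9,6)·C(3,2) = 220·84·3 = 55440
h=11: C(12,11)·C(11,7)·C(1,1) = 12·330·1 = 3960
Total favorable: 392040
Total paths: 4^12 = 16777216
P = 392040/16777216 = 49005/2097152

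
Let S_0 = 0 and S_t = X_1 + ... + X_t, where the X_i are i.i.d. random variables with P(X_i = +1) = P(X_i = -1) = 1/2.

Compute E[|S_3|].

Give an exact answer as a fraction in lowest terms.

S_3 takes values m ≡ 1 (mod 2) with |m| ≤ 3; P(S_3=m) = C(3,(3+m)/2)/2^3.
Total paths: 2^3 = 8
Distribution: P(S=-3)=1/8, P(S=-1)=3/8, P(S=1)=3/8, P(S=3)=1/8
E[|S_3|] = Σ_m |m|·P(S_3=m) = 12/8 = 3/2

Answer: 3/2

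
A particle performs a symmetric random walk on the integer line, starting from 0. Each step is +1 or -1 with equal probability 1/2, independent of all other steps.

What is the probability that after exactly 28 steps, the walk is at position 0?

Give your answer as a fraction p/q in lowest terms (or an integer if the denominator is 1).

Answer: 5014575/33554432

Derivation:
To return to 0 after 28 steps: need exactly 14 steps of +1 and 14 of -1.
Favorable paths: C(28,14) = 40116600
Total paths: 2^28 = 268435456
P = 40116600/268435456 = 5014575/33554432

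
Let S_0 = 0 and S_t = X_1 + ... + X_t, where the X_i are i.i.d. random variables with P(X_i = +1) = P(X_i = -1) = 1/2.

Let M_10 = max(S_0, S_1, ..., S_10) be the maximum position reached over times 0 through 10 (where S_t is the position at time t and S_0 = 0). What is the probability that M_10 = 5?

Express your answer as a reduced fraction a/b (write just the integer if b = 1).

Answer: 45/1024

Derivation:
Let M_10 = max(S_0,...,S_10). Use the reflection principle: for j ≥ 1, #{paths with M_10 ≥ j} = #{S_10 ≥ j} + #{S_10 ≥ j+1}.
By reflection, #{M_10 ≥ 5} = #{S_10 ≥ 5} + #{S_10 ≥ 6} = 56 + 56 = 112.
#{M_10 ≥ 6} = #{S_10 ≥ 6} + #{S_10 ≥ 7} = 56 + 11 = 67.
#{M_10 = 5} = 112 - 67 = 45.
P(M_10 = 5) = 45/1024 = 45/1024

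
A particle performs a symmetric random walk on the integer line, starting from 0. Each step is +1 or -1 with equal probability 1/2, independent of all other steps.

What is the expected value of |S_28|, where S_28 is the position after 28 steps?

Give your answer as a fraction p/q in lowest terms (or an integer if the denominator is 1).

Answer: 35102025/8388608

Derivation:
S_28 takes values m ≡ 0 (mod 2) with |m| ≤ 28; P(S_28=m) = C(28,(28+m)/2)/2^28.
Total paths: 2^28 = 268435456
Distribution: P(S=-28)=1/268435456, P(S=-26)=28/268435456, P(S=-24)=378/268435456, P(S=-22)=3276/268435456, P(S=-20)=20475/268435456, P(S=-18)=98280/268435456, P(S=-16)=376740/268435456, P(S=-14)=1184040/268435456, P(S=-12)=3108105/268435456, P(S=-10)=6906900/268435456, P(S=-8)=13123110/268435456, P(S=-6)=21474180/268435456, P(S=-4)=30421755/268435456, P(S=-2)=37442160/268435456, P(S=0)=40116600/268435456, P(S=2)=37442160/268435456, P(S=4)=30421755/268435456, P(S=6)=21474180/268435456, P(S=8)=13123110/268435456, P(S=10)=6906900/268435456, P(S=12)=3108105/268435456, P(S=14)=1184040/268435456, P(S=16)=376740/268435456, P(S=18)=98280/268435456, P(S=20)=20475/268435456, P(S=22)=3276/268435456, P(S=24)=378/268435456, P(S=26)=28/268435456, P(S=28)=1/268435456
E[|S_28|] = Σ_m |m|·P(S_28=m) = 1123264800/268435456 = 35102025/8388608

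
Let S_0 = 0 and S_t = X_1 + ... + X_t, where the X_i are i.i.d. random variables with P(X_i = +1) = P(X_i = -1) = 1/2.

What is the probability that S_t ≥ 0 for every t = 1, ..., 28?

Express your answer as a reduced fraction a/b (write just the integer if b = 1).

Answer: 5014575/33554432

Derivation:
Let f(t,s) = #length-t paths at position s with S_1..S_t all ≥ 0.
f(t,s) = f(t-1,s-1) + f(t-1,s+1) for s ≥ 0; f(t,s) = 0 for s < 0.
t=0: f(0,0)=1
t=1: f(1,1)=1
t=2: f(2,0)=1 f(2,2)=1
t=3: f(3,1)=2 f(3,3)=1
t=4: f(4,0)=2 f(4,2)=3 f(4,4)=1
t=5: f(5,1)=5 f(5,3)=4 f(5,5)=1
t=6: f(6,0)=5 f(6,2)=9 f(6,4)=5 f(6,6)=1
t=7: f(7,1)=14 f(7,3)=14 f(7,5)=6 f(7,7)=1
t=8: f(8,0)=14 f(8,2)=28 f(8,4)=20 f(8,6)=7 f(8,8)=1
t=9: f(9,1)=42 f(9,3)=48 f(9,5)=27 f(9,7)=8 f(9,9)=1
t=10: f(10,0)=42 f(10,2)=90 f(10,4)=75 f(10,6)=35 f(10,8)=9 f(10,10)=1
t=11: f(11,1)=132 f(11,3)=165 f(11,5)=110 f(11,7)=44 f(11,9)=10 f(11,11)=1
t=12: f(12,0)=132 f(12,2)=297 f(12,4)=275 f(12,6)=154 f(12,8)=54 f(12,10)=11 f(12,12)=1
t=13: f(13,1)=429 f(13,3)=572 f(13,5)=429 f(13,7)=208 f(13,9)=65 f(13,11)=12 f(13,13)=1
t=14: f(14,0)=429 f(14,2)=1001 f(14,4)=1001 f(14,6)=637 f(14,8)=273 f(14,10)=77 f(14,12)=13 f(14,14)=1
t=15: f(15,1)=1430 f(15,3)=2002 f(15,5)=1638 f(15,7)=910 f(15,9)=350 f(15,11)=90 f(15,13)=14 f(15,15)=1
t=16: f(16,0)=1430 f(16,2)=3432 f(16,4)=3640 f(16,6)=2548 f(16,8)=1260 f(16,10)=440 f(16,12)=104 f(16,14)=15 f(16,16)=1
t=17: f(17,1)=4862 f(17,3)=7072 f(17,5)=6188 f(17,7)=3808 f(17,9)=1700 f(17,11)=544 f(17,13)=119 f(17,15)=16 f(17,17)=1
t=18: f(18,0)=4862 f(18,2)=11934 f(18,4)=13260 f(18,6)=9996 f(18,8)=5508 f(18,10)=2244 f(18,12)=663 f(18,14)=135 f(18,16)=17 f(18,18)=1
t=19: f(19,1)=16796 f(19,3)=25194 f(19,5)=23256 f(19,7)=15504 f(19,9)=7752 f(19,11)=2907 f(19,13)=798 f(19,15)=152 f(19,17)=18 f(19,19)=1
t=20: f(20,0)=16796 f(20,2)=41990 f(20,4)=48450 f(20,6)=38760 f(20,8)=23256 f(20,10)=10659 f(20,12)=3705 f(20,14)=950 f(20,16)=170 f(20,18)=19 f(20,20)=1
t=21: f(21,1)=58786 f(21,3)=90440 f(21,5)=87210 f(21,7)=62016 f(21,9)=33915 f(21,11)=14364 f(21,13)=4655 f(21,15)=1120 f(21,17)=189 f(21,19)=20 f(21,21)=1
t=22: f(22,0)=58786 f(22,2)=149226 f(22,4)=177650 f(22,6)=149226 f(22,8)=95931 f(22,10)=48279 f(22,12)=19019 f(22,14)=5775 f(22,16)=1309 f(22,18)=209 f(22,20)=21 f(22,22)=1
t=23: f(23,1)=208012 f(23,3)=326876 f(23,5)=326876 f(23,7)=245157 f(23,9)=144210 f(23,11)=67298 f(23,13)=24794 f(23,15)=7084 f(23,17)=1518 f(23,19)=230 f(23,21)=22 f(23,23)=1
t=24: f(24,0)=208012 f(24,2)=534888 f(24,4)=653752 f(24,6)=572033 f(24,8)=389367 f(24,10)=211508 f(24,12)=92092 f(24,14)=31878 f(24,16)=8602 f(24,18)=1748 f(24,20)=252 f(24,22)=23 f(24,24)=1
t=25: f(25,1)=742900 f(25,3)=1188640 f(25,5)=1225785 f(25,7)=961400 f(25,9)=600875 f(25,11)=303600 f(25,13)=123970 f(25,15)=40480 f(25,17)=10350 f(25,19)=2000 f(25,21)=275 f(25,23)=24 f(25,25)=1
t=26: f(26,0)=742900 f(26,2)=1931540 f(26,4)=2414425 f(26,6)=2187185 f(26,8)=1562275 f(26,10)=904475 f(26,12)=427570 f(26,14)=164450 f(26,16)=50830 f(26,18)=12350 f(26,20)=2275 f(26,22)=299 f(26,24)=25 f(26,26)=1
t=27: f(27,1)=2674440 f(27,3)=4345965 f(27,5)=4601610 f(27,7)=3749460 f(27,9)=2466750 f(27,11)=1332045 f(27,13)=592020 f(27,15)=215280 f(27,17)=63180 f(27,19)=14625 f(27,21)=2574 f(27,23)=324 f(27,25)=26 f(27,27)=1
t=28: f(28,0)=2674440 f(28,2)=7020405 f(28,4)=8947575 f(28,6)=8351070 f(28,8)=6216210 f(28,10)=3798795 f(28,12)=1924065 f(28,14)=807300 f(28,16)=278460 f(28,18)=77805 f(28,20)=17199 f(28,22)=2898 f(28,24)=350 f(28,26)=27 f(28,28)=1
Σ_s f(28,s) = 40116600
P = 40116600/268435456 = 5014575/33554432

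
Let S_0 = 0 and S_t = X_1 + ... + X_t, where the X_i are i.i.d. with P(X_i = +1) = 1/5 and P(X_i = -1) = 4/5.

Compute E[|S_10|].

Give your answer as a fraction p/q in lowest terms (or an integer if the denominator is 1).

S_10 takes values m ≡ 0 (mod 2) with |m| ≤ 10; P(S_10=m) = C(10,(10+m)/2) · (1/5)^((10+m)/2) · (4/5)^((10-m)/2).
Distribution: P(S=-10)=1048576/9765625, P(S=-8)=524288/1953125, P(S=-6)=589824/1953125, P(S=-4)=393216/1953125, P(S=-2)=172032/1953125, P(S=0)=258048/9765625, P(S=2)=10752/1953125, P(S=4)=1536/1953125, P(S=6)=144/1953125, P(S=8)=8/1953125, P(S=10)=1/9765625
E[|S_10|] = Σ_m |m|·P(S_10=m) = 11775906/1953125

Answer: 11775906/1953125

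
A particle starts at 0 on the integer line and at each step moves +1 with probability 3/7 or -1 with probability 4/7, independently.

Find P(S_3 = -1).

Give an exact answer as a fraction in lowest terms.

Answer: 144/343

Derivation:
To reach position -1 after 3 steps: need 1 step of +1 and 2 steps of -1.
Number of such sequences: C(3,1) = 3
Each has probability (3/7)^1 · (4/7)^2 = 48/343
P = 3 · 48/343 = 144/343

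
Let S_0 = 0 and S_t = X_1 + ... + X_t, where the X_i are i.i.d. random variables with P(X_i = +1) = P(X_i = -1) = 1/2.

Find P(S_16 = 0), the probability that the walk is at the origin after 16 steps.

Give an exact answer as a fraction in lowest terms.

To return to 0 after 16 steps: need exactly 8 steps of +1 and 8 of -1.
Favorable paths: C(16,8) = 12870
Total paths: 2^16 = 65536
P = 12870/65536 = 6435/32768

Answer: 6435/32768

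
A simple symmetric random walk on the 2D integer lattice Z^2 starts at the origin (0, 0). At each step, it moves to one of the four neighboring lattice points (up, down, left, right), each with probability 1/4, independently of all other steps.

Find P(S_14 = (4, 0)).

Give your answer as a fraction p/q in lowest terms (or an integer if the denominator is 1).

Answer: 1002001/67108864

Derivation:
Let h be the number of horizontal steps (so 14-h are vertical). To end at (4,0) need (h+4)/2 right-steps and ((14-h)+0)/2 up-steps.
Sum over h with 4 ≤ h ≤ 14, h ≡ 0 (mod 2), 14-h ≡ 0 (mod 2):
h=4: C(14,4)·C(4,4)·C(10,5) = 1001·1·252 = 252252
h=6: C(14,6)·C(6,5)·C(8,4) = 3003·6·70 = 1261260
h=8: C(14,8)·C(8,6)·C(6,3) = 3003·28·20 = 1681680
h=10: C(14,10)·C(10,7)·C(4,2) = 1001·120·6 = 720720
h=12: C(14,12)·C(12,8)·C(2,1) = 91·495·2 = 90090
h=14: C(14,14)·C(14,9)·C(0,0) = 1·2002·1 = 2002
Total favorable: 4008004
Total paths: 4^14 = 268435456
P = 4008004/268435456 = 1002001/67108864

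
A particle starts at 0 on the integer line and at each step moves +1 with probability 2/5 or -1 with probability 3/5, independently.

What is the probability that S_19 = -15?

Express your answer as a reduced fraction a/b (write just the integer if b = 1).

To reach position -15 after 19 steps: need 2 steps of +1 and 17 steps of -1.
Number of such sequences: C(19,2) = 171
Each has probability (2/5)^2 · (3/5)^17 = 516560652/19073486328125
P = 171 · 516560652/19073486328125 = 88331871492/19073486328125

Answer: 88331871492/19073486328125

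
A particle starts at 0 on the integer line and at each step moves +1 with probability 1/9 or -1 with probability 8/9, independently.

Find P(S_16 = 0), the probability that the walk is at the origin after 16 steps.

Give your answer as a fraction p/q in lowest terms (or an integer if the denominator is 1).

Answer: 23991418880/205891132094649

Derivation:
To be at 0 after 16 steps: need exactly 8 steps of +1 and 8 of -1.
Number of such sequences: C(16,8) = 12870
Each has probability (1/9)^8 · (8/9)^8 = 16777216/1853020188851841
P = 12870 · 16777216/1853020188851841 = 23991418880/205891132094649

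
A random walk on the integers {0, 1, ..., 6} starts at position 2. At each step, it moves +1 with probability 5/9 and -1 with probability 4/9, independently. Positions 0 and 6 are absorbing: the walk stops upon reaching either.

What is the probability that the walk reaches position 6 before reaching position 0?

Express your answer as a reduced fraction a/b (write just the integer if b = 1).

Answer: 625/1281

Derivation:
Biased walk: p = 5/9, q = 4/9, r = q/p = 4/5
Gambler's ruin: P(hit 6 before 0 | start at 2) = (1 - r^a)/(1 - r^N)
r^2 = 16/25; r^6 = 4096/15625
P = (1 - 16/25) / (1 - 4096/15625) = 9/25 / 11529/15625 = 625/1281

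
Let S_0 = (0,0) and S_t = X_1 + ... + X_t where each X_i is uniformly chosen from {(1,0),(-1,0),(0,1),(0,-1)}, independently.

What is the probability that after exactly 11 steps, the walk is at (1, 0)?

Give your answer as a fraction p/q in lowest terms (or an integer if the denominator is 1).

Answer: 53361/1048576

Derivation:
Let h be the number of horizontal steps (so 11-h are vertical). To end at (1,0) need (h+1)/2 right-steps and ((11-h)+0)/2 up-steps.
Sum over h with 1 ≤ h ≤ 11, h ≡ 1 (mod 2), 11-h ≡ 0 (mod 2):
h=1: C(11,1)·C(1,1)·C(10,5) = 11·1·252 = 2772
h=3: C(11,3)·C(3,2)·C(8,4) = 165·3·70 = 34650
h=5: C(11,5)·C(5,3)·C(6,3) = 462·10·20 = 92400
h=7: C(11,7)·C(7,4)·C(4,2) = 330·35·6 = 69300
h=9: C(11,9)·C(9,5)·C(2,1) = 55·126·2 = 13860
h=11: C(11,11)·C(11,6)·C(0,0) = 1·462·1 = 462
Total favorable: 213444
Total paths: 4^11 = 4194304
P = 213444/4194304 = 53361/1048576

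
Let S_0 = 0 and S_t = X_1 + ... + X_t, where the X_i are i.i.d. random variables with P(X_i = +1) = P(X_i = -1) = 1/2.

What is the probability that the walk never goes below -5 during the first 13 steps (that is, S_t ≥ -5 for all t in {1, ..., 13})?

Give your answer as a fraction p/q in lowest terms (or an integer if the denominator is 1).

Let f(t,s) = #length-t paths at position s with S_1..S_t all ≥ -5.
f(t,s) = f(t-1,s-1) + f(t-1,s+1) for s ≥ -5; f(t,s) = 0 for s < -5.
t=0: f(0,0)=1
t=1: f(1,-1)=1 f(1,1)=1
t=2: f(2,-2)=1 f(2,0)=2 f(2,2)=1
t=3: f(3,-3)=1 f(3,-1)=3 f(3,1)=3 f(3,3)=1
t=4: f(4,-4)=1 f(4,-2)=4 f(4,0)=6 f(4,2)=4 f(4,4)=1
t=5: f(5,-5)=1 f(5,-3)=5 f(5,-1)=10 f(5,1)=10 f(5,3)=5 f(5,5)=1
t=6: f(6,-4)=6 f(6,-2)=15 f(6,0)=20 f(6,2)=15 f(6,4)=6 f(6,6)=1
t=7: f(7,-5)=6 f(7,-3)=21 f(7,-1)=35 f(7,1)=35 f(7,3)=21 f(7,5)=7 f(7,7)=1
t=8: f(8,-4)=27 f(8,-2)=56 f(8,0)=70 f(8,2)=56 f(8,4)=28 f(8,6)=8 f(8,8)=1
t=9: f(9,-5)=27 f(9,-3)=83 f(9,-1)=126 f(9,1)=126 f(9,3)=84 f(9,5)=36 f(9,7)=9 f(9,9)=1
t=10: f(10,-4)=110 f(10,-2)=209 f(10,0)=252 f(10,2)=210 f(10,4)=120 f(10,6)=45 f(10,8)=10 f(10,10)=1
t=11: f(11,-5)=110 f(11,-3)=319 f(11,-1)=461 f(11,1)=462 f(11,3)=330 f(11,5)=165 f(11,7)=55 f(11,9)=11 f(11,11)=1
t=12: f(12,-4)=429 f(12,-2)=780 f(12,0)=923 f(12,2)=792 f(12,4)=495 f(12,6)=220 f(12,8)=66 f(12,10)=12 f(12,12)=1
t=13: f(13,-5)=429 f(13,-3)=1209 f(13,-1)=1703 f(13,1)=1715 f(13,3)=1287 f(13,5)=715 f(13,7)=286 f(13,9)=78 f(13,11)=13 f(13,13)=1
Σ_s f(13,s) = 7436
P = 7436/8192 = 1859/2048

Answer: 1859/2048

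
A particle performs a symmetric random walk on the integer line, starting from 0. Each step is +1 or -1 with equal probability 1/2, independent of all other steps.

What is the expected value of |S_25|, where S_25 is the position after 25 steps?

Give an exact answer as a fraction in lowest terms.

Answer: 16900975/4194304

Derivation:
S_25 takes values m ≡ 1 (mod 2) with |m| ≤ 25; P(S_25=m) = C(25,(25+m)/2)/2^25.
Total paths: 2^25 = 33554432
Distribution: P(S=-25)=1/33554432, P(S=-23)=25/33554432, P(S=-21)=300/33554432, P(S=-19)=2300/33554432, P(S=-17)=12650/33554432, P(S=-15)=53130/33554432, P(S=-13)=177100/33554432, P(S=-11)=480700/33554432, P(S=-9)=1081575/33554432, P(S=-7)=2042975/33554432, P(S=-5)=3268760/33554432, P(S=-3)=4457400/33554432, P(S=-1)=5200300/33554432, P(S=1)=5200300/33554432, P(S=3)=4457400/33554432, P(S=5)=3268760/33554432, P(S=7)=2042975/33554432, P(S=9)=1081575/33554432, P(S=11)=480700/33554432, P(S=13)=177100/33554432, P(S=15)=53130/33554432, P(S=17)=12650/33554432, P(S=19)=2300/33554432, P(S=21)=300/33554432, P(S=23)=25/33554432, P(S=25)=1/33554432
E[|S_25|] = Σ_m |m|·P(S_25=m) = 135207800/33554432 = 16900975/4194304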